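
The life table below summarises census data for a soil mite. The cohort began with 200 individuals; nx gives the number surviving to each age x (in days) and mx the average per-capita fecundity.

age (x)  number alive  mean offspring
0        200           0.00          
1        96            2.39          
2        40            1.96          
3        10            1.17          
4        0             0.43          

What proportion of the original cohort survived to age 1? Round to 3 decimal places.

l_1 = n_1/n_0 = 96/200 = 0.48 → 0.480

0.480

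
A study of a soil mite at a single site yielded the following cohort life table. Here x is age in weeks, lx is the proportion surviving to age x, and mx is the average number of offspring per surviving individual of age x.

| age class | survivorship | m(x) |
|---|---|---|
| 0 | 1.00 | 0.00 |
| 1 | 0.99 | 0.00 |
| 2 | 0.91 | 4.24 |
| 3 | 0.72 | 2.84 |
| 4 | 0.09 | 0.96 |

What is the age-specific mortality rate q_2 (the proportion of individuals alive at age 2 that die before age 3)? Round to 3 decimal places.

0.209

q_2 = (l_2 − l_3) / l_2 = (0.91 − 0.72) / 0.91
     = 0.19 / 0.91 = 0.208791… → 0.209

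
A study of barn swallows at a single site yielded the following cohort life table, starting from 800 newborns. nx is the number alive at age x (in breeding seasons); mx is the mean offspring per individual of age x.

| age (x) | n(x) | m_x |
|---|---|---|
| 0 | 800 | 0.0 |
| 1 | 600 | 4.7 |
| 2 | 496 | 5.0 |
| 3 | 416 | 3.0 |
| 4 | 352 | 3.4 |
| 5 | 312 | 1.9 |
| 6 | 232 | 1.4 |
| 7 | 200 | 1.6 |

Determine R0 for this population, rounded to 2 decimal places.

11.23

lx = nx/n0 = nx/800: 1, 0.75, 0.62, 0.52, 0.44, 0.39, 0.29, 0.25
lx·mx by age: 0, 3.525, 3.1, 1.56, 1.496, 0.741, 0.406, 0.4
R0 = Σ lx·mx = 11.228 → 11.23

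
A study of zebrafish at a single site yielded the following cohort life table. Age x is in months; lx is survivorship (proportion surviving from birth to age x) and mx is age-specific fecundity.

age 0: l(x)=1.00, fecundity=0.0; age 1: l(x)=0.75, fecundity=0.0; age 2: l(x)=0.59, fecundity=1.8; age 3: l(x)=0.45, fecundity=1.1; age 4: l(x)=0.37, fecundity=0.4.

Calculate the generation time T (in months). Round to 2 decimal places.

2.46

lx·mx: 0, 0, 1.062, 0.495, 0.148 → R0 = 1.705
x·lx·mx: 0, 0, 2.124, 1.485, 0.592 → Σ = 4.201
T = 4.201 / 1.705 = 2.46393… → 2.46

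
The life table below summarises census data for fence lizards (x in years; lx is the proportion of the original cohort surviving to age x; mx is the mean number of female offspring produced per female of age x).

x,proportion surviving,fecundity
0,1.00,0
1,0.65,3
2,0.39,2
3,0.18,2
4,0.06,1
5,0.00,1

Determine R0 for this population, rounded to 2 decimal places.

3.15

lx·mx by age: 0, 1.95, 0.78, 0.36, 0.06, 0
R0 = Σ lx·mx = 3.15 → 3.15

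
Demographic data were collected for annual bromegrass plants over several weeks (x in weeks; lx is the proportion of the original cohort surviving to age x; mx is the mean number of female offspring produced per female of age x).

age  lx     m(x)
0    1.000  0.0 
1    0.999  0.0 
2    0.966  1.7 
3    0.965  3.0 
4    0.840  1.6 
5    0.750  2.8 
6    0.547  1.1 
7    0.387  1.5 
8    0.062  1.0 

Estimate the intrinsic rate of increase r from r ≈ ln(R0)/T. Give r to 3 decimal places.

R0 = Σ lx·mx = 0 + 0 + 1.6422 + 2.895 + 1.344 + 2.1 + 0.6017 + 0.5805 + 0.062 = 9.2254
Σ x·lx·mx = 36.0151; T = 36.0151/9.2254 = 3.90391…
r ≈ ln(R0)/T = ln(9.2254)/3.90391… = 0.56916… → 0.569

0.569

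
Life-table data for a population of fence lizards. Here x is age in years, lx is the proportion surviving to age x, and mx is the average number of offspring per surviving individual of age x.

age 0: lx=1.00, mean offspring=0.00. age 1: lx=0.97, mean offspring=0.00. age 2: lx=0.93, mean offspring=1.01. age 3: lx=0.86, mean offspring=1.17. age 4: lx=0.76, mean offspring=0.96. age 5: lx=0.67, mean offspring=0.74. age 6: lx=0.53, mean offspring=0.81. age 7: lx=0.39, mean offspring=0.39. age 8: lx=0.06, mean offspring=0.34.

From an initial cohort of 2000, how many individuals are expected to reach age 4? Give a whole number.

Expected survivors = N0 · l_4 = 2000 × 0.76 = 1520 → 1520

1520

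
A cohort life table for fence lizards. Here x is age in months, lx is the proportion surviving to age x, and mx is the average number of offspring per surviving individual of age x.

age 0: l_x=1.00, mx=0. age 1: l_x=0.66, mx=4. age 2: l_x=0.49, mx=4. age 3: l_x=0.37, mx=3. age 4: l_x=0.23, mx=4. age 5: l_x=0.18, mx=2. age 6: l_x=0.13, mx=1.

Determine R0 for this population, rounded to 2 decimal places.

lx·mx by age: 0, 2.64, 1.96, 1.11, 0.92, 0.36, 0.13
R0 = Σ lx·mx = 7.12 → 7.12

7.12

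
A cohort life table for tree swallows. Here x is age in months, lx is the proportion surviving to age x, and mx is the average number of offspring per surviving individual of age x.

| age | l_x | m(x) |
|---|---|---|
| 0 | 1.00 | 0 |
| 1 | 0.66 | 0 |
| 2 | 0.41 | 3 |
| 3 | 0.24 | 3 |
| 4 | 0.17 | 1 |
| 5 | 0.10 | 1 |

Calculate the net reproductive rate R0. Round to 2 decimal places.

lx·mx by age: 0, 0, 1.23, 0.72, 0.17, 0.1
R0 = Σ lx·mx = 2.22 → 2.22

2.22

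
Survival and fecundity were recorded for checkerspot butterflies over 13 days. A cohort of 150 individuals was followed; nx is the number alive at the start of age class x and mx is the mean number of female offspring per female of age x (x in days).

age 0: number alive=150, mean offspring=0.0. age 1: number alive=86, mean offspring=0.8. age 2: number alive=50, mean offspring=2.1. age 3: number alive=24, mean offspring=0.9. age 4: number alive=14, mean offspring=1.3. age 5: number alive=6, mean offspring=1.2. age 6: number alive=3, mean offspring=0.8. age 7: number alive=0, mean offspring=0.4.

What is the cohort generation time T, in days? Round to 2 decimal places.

2.09

lx = nx/n0 = nx/150: 1, 0.57333…, 0.33333…, 0.16, 0.09333…, 0.04, 0.02, 0
lx·mx: 0, 0.458667…, 0.7…, 0.144, 0.121333…, 0.048, 0.016, 0 → R0 = 1.488…
x·lx·mx: 0, 0.458667…, 1.4…, 0.432, 0.485333…, 0.24, 0.096, 0 → Σ = 3.112…
T = 3.112… / 1.488… = 2.091398… → 2.09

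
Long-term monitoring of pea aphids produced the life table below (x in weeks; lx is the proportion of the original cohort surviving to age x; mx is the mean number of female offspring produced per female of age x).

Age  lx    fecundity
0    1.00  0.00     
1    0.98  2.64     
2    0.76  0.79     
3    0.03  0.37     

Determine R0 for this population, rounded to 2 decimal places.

lx·mx by age: 0, 2.5872, 0.6004, 0.0111
R0 = Σ lx·mx = 3.1987 → 3.20

3.20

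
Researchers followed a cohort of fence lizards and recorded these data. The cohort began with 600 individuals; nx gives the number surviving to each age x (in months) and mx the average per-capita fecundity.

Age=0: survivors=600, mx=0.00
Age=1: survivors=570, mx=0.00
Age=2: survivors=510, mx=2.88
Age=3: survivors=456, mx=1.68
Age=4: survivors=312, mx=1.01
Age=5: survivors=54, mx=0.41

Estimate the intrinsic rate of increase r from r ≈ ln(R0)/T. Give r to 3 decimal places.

0.567

lx = nx/n0 = nx/600: 1, 0.95, 0.85, 0.76, 0.52, 0.09
R0 = Σ lx·mx = 0 + 0 + 2.448 + 1.2768 + 0.5252 + 0.0369 = 4.2869
Σ x·lx·mx = 11.0117; T = 11.0117/4.2869 = 2.56869…
r ≈ ln(R0)/T = ln(4.2869)/2.56869… = 0.56666… → 0.567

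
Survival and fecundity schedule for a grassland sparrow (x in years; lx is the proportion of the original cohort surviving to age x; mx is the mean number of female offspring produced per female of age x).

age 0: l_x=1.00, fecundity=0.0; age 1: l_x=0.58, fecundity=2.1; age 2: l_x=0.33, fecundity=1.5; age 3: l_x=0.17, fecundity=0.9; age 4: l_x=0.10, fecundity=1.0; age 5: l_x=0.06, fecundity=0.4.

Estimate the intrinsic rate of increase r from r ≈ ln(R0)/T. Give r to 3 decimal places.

0.430

R0 = Σ lx·mx = 0 + 1.218 + 0.495 + 0.153 + 0.1 + 0.024 = 1.99
Σ x·lx·mx = 3.187; T = 3.187/1.99 = 1.60151…
r ≈ ln(R0)/T = ln(1.99)/1.60151… = 0.42968… → 0.430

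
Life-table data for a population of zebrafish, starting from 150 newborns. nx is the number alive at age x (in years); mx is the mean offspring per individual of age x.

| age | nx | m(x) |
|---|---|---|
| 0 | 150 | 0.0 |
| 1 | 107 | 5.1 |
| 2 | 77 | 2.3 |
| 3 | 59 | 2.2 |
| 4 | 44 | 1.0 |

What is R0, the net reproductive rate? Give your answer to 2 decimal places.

lx = nx/n0 = nx/150: 1, 0.71333…, 0.51333…, 0.39333…, 0.29333…
lx·mx by age: 0, 3.638…, 1.180667…, 0.865333…, 0.293333…
R0 = Σ lx·mx = 5.977333… → 5.98

5.98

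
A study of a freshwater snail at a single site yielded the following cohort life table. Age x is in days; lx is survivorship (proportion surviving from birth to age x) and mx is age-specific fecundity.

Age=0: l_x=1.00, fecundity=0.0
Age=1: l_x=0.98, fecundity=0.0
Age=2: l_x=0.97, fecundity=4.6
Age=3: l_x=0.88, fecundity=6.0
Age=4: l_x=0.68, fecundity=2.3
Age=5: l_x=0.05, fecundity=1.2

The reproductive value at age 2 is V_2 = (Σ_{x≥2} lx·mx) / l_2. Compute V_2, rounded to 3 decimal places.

lx·mx for x ≥ 2: 4.462, 5.28, 1.564, 0.06 → sum = 11.366
V_2 = 11.366 / l_2 = 11.366 / 0.97 = 11.717526… → 11.718

11.718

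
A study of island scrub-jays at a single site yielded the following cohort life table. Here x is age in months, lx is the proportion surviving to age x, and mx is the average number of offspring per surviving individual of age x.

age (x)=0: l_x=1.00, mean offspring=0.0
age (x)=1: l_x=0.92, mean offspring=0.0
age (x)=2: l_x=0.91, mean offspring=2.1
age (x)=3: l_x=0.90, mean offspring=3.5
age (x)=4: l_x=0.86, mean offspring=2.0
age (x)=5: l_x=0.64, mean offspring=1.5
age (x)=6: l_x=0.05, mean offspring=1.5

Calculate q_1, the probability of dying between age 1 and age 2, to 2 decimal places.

q_1 = (l_1 − l_2) / l_1 = (0.92 − 0.91) / 0.92
     = 0.01 / 0.92 = 0.01087… → 0.01

0.01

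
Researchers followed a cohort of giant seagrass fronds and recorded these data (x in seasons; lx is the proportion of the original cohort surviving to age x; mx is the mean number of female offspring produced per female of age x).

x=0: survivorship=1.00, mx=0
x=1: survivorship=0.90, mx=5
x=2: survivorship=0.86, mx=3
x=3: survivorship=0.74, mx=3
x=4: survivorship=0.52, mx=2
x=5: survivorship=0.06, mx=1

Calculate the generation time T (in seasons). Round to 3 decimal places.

1.998

lx·mx: 0, 4.5, 2.58, 2.22, 1.04, 0.06 → R0 = 10.4
x·lx·mx: 0, 4.5, 5.16, 6.66, 4.16, 0.3 → Σ = 20.78
T = 20.78 / 10.4 = 1.998077… → 1.998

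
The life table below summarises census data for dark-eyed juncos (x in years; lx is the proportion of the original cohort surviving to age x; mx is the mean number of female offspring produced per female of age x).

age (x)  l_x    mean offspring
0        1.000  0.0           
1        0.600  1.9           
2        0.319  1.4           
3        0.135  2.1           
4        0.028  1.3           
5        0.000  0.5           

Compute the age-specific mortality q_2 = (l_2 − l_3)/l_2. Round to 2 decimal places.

q_2 = (l_2 − l_3) / l_2 = (0.319 − 0.135) / 0.319
     = 0.184 / 0.319 = 0.576803… → 0.58

0.58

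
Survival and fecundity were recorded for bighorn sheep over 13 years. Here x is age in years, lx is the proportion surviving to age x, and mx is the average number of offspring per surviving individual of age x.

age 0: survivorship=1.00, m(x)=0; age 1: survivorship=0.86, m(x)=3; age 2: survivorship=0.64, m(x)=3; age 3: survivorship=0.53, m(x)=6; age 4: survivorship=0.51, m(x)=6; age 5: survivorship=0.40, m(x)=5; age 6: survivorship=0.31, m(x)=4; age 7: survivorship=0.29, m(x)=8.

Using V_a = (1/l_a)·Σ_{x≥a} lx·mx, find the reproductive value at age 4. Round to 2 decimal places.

16.90

lx·mx for x ≥ 4: 3.06, 2, 1.24, 2.32 → sum = 8.62
V_4 = 8.62 / l_4 = 8.62 / 0.51 = 16.901961… → 16.90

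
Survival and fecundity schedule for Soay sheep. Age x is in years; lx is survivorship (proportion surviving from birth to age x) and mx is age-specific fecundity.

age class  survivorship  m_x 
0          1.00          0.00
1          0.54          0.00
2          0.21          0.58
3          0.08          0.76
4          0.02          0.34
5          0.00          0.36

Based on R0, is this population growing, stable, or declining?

declining

R0 = Σ lx·mx = 0 + 0 + 0.1218 + 0.0608 + 0.0068 + 0 = 0.1894
R0 < 1, so the population is declining.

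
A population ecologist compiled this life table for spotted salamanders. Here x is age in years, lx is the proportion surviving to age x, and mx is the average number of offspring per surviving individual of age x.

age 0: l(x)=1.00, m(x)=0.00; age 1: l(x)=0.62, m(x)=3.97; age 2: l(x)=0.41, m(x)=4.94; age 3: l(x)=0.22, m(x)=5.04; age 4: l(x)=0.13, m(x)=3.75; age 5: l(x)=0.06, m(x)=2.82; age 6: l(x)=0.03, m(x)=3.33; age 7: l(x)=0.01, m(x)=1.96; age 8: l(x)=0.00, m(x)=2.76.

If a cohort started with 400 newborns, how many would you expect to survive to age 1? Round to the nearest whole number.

248

Expected survivors = N0 · l_1 = 400 × 0.62 = 248 → 248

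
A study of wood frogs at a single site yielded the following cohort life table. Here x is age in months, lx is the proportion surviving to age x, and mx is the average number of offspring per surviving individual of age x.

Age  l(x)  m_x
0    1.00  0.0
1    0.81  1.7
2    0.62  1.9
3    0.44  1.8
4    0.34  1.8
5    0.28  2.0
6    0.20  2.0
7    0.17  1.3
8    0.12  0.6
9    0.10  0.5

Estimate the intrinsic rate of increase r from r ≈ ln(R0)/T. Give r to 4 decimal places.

R0 = Σ lx·mx = 0 + 1.377 + 1.178 + 0.792 + 0.612 + 0.56 + 0.4 + 0.221 + 0.072 + 0.05 = 5.262
Σ x·lx·mx = 16.33; T = 16.33/5.262 = 3.10338…
r ≈ ln(R0)/T = ln(5.262)/3.10338… = 0.535065… → 0.5351

0.5351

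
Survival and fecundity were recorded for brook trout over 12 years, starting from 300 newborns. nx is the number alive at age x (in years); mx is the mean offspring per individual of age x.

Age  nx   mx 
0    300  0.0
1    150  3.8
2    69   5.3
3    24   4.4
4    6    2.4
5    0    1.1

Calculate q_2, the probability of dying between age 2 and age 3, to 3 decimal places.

0.652

lx = nx/n0 = nx/300: 1, 0.5, 0.23, 0.08, 0.02, 0
q_2 = (l_2 − l_3) / l_2 = (0.23 − 0.08) / 0.23
     = 0.15 / 0.23 = 0.652174… → 0.652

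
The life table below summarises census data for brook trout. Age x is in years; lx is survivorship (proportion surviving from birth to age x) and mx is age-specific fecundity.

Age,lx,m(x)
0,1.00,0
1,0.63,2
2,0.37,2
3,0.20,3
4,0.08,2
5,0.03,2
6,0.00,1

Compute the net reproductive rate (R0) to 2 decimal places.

2.82

lx·mx by age: 0, 1.26, 0.74, 0.6, 0.16, 0.06, 0
R0 = Σ lx·mx = 2.82 → 2.82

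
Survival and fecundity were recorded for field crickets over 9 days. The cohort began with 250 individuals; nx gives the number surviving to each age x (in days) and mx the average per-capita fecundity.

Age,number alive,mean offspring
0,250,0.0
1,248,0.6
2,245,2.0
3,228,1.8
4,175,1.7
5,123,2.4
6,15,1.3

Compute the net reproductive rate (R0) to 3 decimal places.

6.646

lx = nx/n0 = nx/250: 1, 0.992, 0.98, 0.912, 0.7, 0.492, 0.06
lx·mx by age: 0, 0.5952, 1.96, 1.6416, 1.19, 1.1808, 0.078
R0 = Σ lx·mx = 6.6456 → 6.646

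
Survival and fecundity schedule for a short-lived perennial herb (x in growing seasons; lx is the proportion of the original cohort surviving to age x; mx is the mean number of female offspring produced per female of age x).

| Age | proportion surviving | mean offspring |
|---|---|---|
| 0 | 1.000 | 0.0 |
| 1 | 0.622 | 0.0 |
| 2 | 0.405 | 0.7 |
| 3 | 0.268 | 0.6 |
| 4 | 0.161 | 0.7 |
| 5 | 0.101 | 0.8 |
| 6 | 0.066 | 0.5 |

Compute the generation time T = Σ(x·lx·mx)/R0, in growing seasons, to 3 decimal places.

3.134

lx·mx: 0, 0, 0.2835, 0.1608, 0.1127, 0.0808, 0.033 → R0 = 0.6708
x·lx·mx: 0, 0, 0.567, 0.4824, 0.4508, 0.404, 0.198 → Σ = 2.1022
T = 2.1022 / 0.6708 = 3.13387… → 3.134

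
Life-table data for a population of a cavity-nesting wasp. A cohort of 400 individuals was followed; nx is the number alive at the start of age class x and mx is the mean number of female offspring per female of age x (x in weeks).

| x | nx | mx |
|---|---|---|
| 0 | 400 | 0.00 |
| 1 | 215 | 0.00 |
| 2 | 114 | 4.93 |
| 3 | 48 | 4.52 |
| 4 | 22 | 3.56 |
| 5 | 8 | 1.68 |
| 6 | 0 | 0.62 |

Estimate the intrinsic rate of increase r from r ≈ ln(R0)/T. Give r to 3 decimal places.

0.314

lx = nx/n0 = nx/400: 1, 0.5375, 0.285, 0.12, 0.055, 0.02, 0
R0 = Σ lx·mx = 0 + 0 + 1.40505 + 0.5424 + 0.1958 + 0.0336 + 0 = 2.17685
Σ x·lx·mx = 5.3885; T = 5.3885/2.17685 = 2.47537…
r ≈ ln(R0)/T = ln(2.17685)/2.47537… = 0.31425… → 0.314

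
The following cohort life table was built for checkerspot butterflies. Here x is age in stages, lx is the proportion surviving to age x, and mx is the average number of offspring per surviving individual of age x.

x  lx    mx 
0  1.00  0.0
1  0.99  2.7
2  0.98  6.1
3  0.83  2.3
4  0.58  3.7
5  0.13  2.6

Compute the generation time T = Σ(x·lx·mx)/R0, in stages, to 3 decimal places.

lx·mx: 0, 2.673, 5.978, 1.909, 2.146, 0.338 → R0 = 13.044
x·lx·mx: 0, 2.673, 11.956, 5.727, 8.584, 1.69 → Σ = 30.63
T = 30.63 / 13.044 = 2.348206… → 2.348

2.348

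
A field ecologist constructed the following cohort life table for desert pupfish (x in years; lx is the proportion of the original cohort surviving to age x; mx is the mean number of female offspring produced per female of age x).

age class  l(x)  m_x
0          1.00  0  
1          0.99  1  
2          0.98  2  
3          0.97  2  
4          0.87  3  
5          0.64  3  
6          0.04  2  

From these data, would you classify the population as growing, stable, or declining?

R0 = Σ lx·mx = 0 + 0.99 + 1.96 + 1.94 + 2.61 + 1.92 + 0.08 = 9.5
R0 > 1, so the population is growing.

growing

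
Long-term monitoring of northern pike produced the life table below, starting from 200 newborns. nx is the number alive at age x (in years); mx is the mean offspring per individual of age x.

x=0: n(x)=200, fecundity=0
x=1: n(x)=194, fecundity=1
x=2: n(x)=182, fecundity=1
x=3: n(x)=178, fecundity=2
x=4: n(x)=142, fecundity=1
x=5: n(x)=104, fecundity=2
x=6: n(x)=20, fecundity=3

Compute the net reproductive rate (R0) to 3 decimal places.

lx = nx/n0 = nx/200: 1, 0.97, 0.91, 0.89, 0.71, 0.52, 0.1
lx·mx by age: 0, 0.97, 0.91, 1.78, 0.71, 1.04, 0.3
R0 = Σ lx·mx = 5.71 → 5.710

5.710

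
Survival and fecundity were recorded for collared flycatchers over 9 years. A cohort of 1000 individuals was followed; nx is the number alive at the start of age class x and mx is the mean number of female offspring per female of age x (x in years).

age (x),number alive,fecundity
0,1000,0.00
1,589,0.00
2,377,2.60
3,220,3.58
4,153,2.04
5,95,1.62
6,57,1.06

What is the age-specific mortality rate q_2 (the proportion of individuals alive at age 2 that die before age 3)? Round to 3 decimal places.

0.416

lx = nx/n0 = nx/1000: 1, 0.589, 0.377, 0.22, 0.153, 0.095, 0.057
q_2 = (l_2 − l_3) / l_2 = (0.377 − 0.22) / 0.377
     = 0.157 / 0.377 = 0.416446… → 0.416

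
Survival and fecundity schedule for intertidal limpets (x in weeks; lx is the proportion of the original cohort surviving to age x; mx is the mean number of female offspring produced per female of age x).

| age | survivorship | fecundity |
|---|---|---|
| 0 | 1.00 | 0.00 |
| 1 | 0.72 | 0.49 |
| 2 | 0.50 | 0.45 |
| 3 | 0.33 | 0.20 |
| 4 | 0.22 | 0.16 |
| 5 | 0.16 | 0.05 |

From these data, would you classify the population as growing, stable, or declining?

R0 = Σ lx·mx = 0 + 0.3528 + 0.225 + 0.066 + 0.0352 + 0.008 = 0.687
R0 < 1, so the population is declining.

declining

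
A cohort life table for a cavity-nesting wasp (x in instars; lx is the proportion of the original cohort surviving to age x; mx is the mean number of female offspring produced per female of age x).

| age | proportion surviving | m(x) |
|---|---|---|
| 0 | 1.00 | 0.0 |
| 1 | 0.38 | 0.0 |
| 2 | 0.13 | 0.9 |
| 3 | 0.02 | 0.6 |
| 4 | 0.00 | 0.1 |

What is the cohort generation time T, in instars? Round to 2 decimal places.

lx·mx: 0, 0, 0.117, 0.012, 0 → R0 = 0.129
x·lx·mx: 0, 0, 0.234, 0.036, 0 → Σ = 0.27
T = 0.27 / 0.129 = 2.093023… → 2.09

2.09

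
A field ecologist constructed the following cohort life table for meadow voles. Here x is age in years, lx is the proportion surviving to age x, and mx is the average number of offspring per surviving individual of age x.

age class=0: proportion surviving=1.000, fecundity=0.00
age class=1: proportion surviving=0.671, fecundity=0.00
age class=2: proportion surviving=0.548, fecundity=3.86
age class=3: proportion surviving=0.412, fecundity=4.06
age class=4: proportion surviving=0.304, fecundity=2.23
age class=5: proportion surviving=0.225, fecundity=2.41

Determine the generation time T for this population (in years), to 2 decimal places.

lx·mx: 0, 0, 2.11528, 1.67272, 0.67792, 0.54225 → R0 = 5.00817
x·lx·mx: 0, 0, 4.23056, 5.01816, 2.71168, 2.71125 → Σ = 14.67165
T = 14.67165 / 5.00817 = 2.929543… → 2.93

2.93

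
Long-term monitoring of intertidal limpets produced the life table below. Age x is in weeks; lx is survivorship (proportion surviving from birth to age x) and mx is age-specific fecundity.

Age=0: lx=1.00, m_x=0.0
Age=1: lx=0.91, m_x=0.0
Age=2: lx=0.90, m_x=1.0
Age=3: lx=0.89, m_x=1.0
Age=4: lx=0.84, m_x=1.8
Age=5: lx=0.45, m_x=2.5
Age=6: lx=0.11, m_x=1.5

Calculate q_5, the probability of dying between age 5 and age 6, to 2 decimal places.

q_5 = (l_5 − l_6) / l_5 = (0.45 − 0.11) / 0.45
     = 0.34 / 0.45 = 0.755556… → 0.76

0.76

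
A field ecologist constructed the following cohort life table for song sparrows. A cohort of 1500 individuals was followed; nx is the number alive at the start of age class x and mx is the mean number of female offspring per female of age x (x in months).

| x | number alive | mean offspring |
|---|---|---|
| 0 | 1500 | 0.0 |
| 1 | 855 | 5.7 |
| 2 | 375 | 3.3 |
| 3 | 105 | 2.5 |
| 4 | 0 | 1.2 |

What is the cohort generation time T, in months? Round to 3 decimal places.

1.277

lx = nx/n0 = nx/1500: 1, 0.57, 0.25, 0.07, 0
lx·mx: 0, 3.249, 0.825, 0.175, 0 → R0 = 4.249
x·lx·mx: 0, 3.249, 1.65, 0.525, 0 → Σ = 5.424
T = 5.424 / 4.249 = 1.276536… → 1.277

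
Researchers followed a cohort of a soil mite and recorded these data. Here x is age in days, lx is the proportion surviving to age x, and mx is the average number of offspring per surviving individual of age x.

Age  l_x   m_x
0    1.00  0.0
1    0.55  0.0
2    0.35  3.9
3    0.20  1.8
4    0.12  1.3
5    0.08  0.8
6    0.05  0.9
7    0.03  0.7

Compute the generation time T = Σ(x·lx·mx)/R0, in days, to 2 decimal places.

lx·mx: 0, 0, 1.365, 0.36, 0.156, 0.064, 0.045, 0.021 → R0 = 2.011
x·lx·mx: 0, 0, 2.73, 1.08, 0.624, 0.32, 0.27, 0.147 → Σ = 5.171
T = 5.171 / 2.011 = 2.571358… → 2.57

2.57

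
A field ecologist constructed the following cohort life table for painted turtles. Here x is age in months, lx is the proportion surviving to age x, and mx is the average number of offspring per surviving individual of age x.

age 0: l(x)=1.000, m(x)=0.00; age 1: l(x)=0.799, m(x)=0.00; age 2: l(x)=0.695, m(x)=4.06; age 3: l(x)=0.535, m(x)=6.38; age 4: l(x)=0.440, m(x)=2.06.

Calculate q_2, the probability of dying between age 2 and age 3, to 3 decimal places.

q_2 = (l_2 − l_3) / l_2 = (0.695 − 0.535) / 0.695
     = 0.16 / 0.695 = 0.230216… → 0.230

0.230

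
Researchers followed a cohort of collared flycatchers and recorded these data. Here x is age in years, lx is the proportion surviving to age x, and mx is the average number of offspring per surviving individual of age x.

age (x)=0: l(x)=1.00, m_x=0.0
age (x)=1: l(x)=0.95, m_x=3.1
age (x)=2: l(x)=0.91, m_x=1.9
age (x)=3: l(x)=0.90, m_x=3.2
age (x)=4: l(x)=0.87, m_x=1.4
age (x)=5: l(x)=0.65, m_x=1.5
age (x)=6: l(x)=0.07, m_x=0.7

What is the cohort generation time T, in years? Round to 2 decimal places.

2.56

lx·mx: 0, 2.945, 1.729, 2.88, 1.218, 0.975, 0.049 → R0 = 9.796
x·lx·mx: 0, 2.945, 3.458, 8.64, 4.872, 4.875, 0.294 → Σ = 25.084
T = 25.084 / 9.796 = 2.560637… → 2.56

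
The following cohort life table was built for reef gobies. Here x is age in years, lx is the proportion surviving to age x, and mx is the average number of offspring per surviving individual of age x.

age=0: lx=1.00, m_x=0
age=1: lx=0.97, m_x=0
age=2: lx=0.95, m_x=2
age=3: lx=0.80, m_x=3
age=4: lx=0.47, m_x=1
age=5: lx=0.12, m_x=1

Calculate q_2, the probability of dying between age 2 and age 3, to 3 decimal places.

q_2 = (l_2 − l_3) / l_2 = (0.95 − 0.8) / 0.95
     = 0.15 / 0.95 = 0.157895… → 0.158

0.158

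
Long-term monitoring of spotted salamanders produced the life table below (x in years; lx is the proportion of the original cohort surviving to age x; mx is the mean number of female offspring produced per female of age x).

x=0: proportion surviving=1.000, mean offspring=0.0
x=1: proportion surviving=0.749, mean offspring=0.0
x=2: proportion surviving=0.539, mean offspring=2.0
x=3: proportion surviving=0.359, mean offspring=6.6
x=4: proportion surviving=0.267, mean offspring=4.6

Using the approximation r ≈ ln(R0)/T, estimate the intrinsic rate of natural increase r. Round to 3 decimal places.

0.509

R0 = Σ lx·mx = 0 + 0 + 1.078 + 2.3694 + 1.2282 = 4.6756
Σ x·lx·mx = 14.177; T = 14.177/4.6756 = 3.03212…
r ≈ ln(R0)/T = ln(4.6756)/3.03212… = 0.50867… → 0.509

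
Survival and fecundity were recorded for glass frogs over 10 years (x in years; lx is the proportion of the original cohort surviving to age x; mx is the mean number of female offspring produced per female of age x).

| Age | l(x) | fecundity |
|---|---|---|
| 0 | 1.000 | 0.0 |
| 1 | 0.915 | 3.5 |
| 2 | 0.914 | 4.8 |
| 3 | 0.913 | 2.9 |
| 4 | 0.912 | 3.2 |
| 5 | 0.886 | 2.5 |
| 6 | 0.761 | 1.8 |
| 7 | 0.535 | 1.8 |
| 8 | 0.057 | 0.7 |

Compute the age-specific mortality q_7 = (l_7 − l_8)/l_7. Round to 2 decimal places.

0.89

q_7 = (l_7 − l_8) / l_7 = (0.535 − 0.057) / 0.535
     = 0.478 / 0.535 = 0.893458… → 0.89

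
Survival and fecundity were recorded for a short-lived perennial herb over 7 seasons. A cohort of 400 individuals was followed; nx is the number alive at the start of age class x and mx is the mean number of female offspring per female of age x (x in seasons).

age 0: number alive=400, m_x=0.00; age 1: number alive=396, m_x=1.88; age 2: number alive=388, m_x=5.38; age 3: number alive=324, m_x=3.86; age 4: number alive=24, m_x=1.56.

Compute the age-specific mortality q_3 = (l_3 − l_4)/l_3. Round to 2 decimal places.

lx = nx/n0 = nx/400: 1, 0.99, 0.97, 0.81, 0.06
q_3 = (l_3 − l_4) / l_3 = (0.81 − 0.06) / 0.81
     = 0.75 / 0.81 = 0.925926… → 0.93

0.93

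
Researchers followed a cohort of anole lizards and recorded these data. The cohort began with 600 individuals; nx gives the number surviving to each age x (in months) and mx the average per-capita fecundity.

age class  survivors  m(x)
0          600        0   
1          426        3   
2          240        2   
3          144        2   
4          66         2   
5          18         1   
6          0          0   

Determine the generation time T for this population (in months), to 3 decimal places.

lx = nx/n0 = nx/600: 1, 0.71, 0.4, 0.24, 0.11, 0.03, 0
lx·mx: 0, 2.13, 0.8, 0.48, 0.22, 0.03, 0 → R0 = 3.66
x·lx·mx: 0, 2.13, 1.6, 1.44, 0.88, 0.15, 0 → Σ = 6.2
T = 6.2 / 3.66 = 1.693989… → 1.694

1.694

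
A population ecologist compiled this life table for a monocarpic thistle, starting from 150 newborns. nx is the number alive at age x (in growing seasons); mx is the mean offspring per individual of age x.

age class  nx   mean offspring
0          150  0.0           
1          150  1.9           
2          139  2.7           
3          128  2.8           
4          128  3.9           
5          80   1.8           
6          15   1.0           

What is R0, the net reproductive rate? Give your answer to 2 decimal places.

11.18

lx = nx/n0 = nx/150: 1, 1, 0.92667…, 0.85333…, 0.85333…, 0.53333…, 0.1
lx·mx by age: 0, 1.9, 2.502…, 2.389333…, 3.328…, 0.96…, 0.1
R0 = Σ lx·mx = 11.179333… → 11.18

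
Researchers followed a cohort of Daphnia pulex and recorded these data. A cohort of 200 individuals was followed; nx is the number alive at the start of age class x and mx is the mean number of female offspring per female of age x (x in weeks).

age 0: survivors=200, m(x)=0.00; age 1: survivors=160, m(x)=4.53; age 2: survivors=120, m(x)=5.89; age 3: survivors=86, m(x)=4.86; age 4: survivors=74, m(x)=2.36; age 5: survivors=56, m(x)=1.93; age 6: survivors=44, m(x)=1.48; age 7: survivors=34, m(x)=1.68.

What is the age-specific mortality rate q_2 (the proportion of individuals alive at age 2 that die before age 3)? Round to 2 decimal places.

lx = nx/n0 = nx/200: 1, 0.8, 0.6, 0.43, 0.37, 0.28, 0.22, 0.17
q_2 = (l_2 − l_3) / l_2 = (0.6 − 0.43) / 0.6
     = 0.17 / 0.6 = 0.283333… → 0.28

0.28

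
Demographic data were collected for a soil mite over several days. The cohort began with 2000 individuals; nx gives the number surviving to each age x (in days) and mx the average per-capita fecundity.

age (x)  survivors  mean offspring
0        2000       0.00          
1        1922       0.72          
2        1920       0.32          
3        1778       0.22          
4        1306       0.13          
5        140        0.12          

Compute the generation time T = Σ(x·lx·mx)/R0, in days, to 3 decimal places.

1.766

lx = nx/n0 = nx/2000: 1, 0.961, 0.96, 0.889, 0.653, 0.07
lx·mx: 0, 0.69192, 0.3072, 0.19558, 0.08489, 0.0084 → R0 = 1.28799
x·lx·mx: 0, 0.69192, 0.6144, 0.58674, 0.33956, 0.042 → Σ = 2.27462
T = 2.27462 / 1.28799 = 1.766023… → 1.766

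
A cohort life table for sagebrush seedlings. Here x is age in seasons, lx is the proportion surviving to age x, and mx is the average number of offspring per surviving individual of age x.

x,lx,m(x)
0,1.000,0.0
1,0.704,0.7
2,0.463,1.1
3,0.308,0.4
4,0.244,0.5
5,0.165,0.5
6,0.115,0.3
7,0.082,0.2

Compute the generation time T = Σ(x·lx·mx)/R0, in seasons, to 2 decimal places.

2.25

lx·mx: 0, 0.4928, 0.5093, 0.1232, 0.122, 0.0825, 0.0345, 0.0164 → R0 = 1.3807
x·lx·mx: 0, 0.4928, 1.0186, 0.3696, 0.488, 0.4125, 0.207, 0.1148 → Σ = 3.1033
T = 3.1033 / 1.3807 = 2.247628… → 2.25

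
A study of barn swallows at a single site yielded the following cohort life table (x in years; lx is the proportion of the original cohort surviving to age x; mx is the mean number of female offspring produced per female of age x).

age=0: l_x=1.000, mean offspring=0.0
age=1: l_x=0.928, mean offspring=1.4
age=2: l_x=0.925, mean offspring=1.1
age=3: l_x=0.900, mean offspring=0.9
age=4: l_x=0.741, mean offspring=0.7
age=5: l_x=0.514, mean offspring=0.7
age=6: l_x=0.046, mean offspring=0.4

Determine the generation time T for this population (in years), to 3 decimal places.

2.423

lx·mx: 0, 1.2992, 1.0175, 0.81, 0.5187, 0.3598, 0.0184 → R0 = 4.0236
x·lx·mx: 0, 1.2992, 2.035, 2.43, 2.0748, 1.799, 0.1104 → Σ = 9.7484
T = 9.7484 / 4.0236 = 2.422805… → 2.423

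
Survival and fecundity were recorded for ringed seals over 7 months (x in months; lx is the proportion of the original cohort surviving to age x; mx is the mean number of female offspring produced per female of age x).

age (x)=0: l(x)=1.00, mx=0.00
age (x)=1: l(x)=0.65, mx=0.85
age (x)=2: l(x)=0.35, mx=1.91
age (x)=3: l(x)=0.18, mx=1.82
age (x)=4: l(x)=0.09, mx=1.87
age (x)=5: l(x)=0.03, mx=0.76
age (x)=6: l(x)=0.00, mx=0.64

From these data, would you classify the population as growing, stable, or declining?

growing

R0 = Σ lx·mx = 0 + 0.5525 + 0.6685 + 0.3276 + 0.1683 + 0.0228 + 0 = 1.7397
R0 > 1, so the population is growing.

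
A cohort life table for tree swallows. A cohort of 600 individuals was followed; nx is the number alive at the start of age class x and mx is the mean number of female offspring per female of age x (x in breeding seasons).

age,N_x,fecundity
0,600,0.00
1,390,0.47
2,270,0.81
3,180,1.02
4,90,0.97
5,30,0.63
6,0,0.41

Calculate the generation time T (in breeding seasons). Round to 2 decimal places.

2.33

lx = nx/n0 = nx/600: 1, 0.65, 0.45, 0.3, 0.15, 0.05, 0
lx·mx: 0, 0.3055, 0.3645, 0.306, 0.1455, 0.0315, 0 → R0 = 1.153
x·lx·mx: 0, 0.3055, 0.729, 0.918, 0.582, 0.1575, 0 → Σ = 2.692
T = 2.692 / 1.153 = 2.334779… → 2.33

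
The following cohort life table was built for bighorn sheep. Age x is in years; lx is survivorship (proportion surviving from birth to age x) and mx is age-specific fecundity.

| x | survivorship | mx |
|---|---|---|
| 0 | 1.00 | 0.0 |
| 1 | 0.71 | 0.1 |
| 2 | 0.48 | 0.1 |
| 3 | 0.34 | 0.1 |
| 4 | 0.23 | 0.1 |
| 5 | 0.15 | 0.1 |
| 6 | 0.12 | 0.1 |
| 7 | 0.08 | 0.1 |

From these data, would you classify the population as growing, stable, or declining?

R0 = Σ lx·mx = 0 + 0.071 + 0.048 + 0.034 + 0.023 + 0.015 + 0.012 + 0.008 = 0.211
R0 < 1, so the population is declining.

declining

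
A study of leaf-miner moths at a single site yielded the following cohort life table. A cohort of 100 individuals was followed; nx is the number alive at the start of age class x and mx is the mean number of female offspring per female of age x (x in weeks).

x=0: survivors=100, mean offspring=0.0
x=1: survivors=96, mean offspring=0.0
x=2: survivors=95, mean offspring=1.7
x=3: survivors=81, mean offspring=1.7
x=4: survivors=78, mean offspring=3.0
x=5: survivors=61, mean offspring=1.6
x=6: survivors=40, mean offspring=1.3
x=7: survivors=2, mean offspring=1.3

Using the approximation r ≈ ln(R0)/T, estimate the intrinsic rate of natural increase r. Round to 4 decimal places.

lx = nx/n0 = nx/100: 1, 0.96, 0.95, 0.81, 0.78, 0.61, 0.4, 0.02
R0 = Σ lx·mx = 0 + 0 + 1.615 + 1.377 + 2.34 + 0.976 + 0.52 + 0.026 = 6.854
Σ x·lx·mx = 24.903; T = 24.903/6.854 = 3.63335…
r ≈ ln(R0)/T = ln(6.854)/3.63335… = 0.529768… → 0.5298

0.5298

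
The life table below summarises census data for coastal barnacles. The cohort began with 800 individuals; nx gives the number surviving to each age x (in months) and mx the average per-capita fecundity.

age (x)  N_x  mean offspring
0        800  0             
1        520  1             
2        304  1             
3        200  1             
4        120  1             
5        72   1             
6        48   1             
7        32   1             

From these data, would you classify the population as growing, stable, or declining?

lx = nx/n0 = nx/800: 1, 0.65, 0.38, 0.25, 0.15, 0.09, 0.06, 0.04
R0 = Σ lx·mx = 0 + 0.65 + 0.38 + 0.25 + 0.15 + 0.09 + 0.06 + 0.04 = 1.62
R0 > 1, so the population is growing.

growing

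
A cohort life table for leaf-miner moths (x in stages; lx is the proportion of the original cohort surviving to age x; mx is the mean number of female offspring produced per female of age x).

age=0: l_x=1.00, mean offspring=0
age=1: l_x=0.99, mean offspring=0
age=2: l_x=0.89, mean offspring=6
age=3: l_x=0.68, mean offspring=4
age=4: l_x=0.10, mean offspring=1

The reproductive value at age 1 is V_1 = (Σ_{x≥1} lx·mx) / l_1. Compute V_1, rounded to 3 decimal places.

lx·mx for x ≥ 1: 0, 5.34, 2.72, 0.1 → sum = 8.16
V_1 = 8.16 / l_1 = 8.16 / 0.99 = 8.242424… → 8.242

8.242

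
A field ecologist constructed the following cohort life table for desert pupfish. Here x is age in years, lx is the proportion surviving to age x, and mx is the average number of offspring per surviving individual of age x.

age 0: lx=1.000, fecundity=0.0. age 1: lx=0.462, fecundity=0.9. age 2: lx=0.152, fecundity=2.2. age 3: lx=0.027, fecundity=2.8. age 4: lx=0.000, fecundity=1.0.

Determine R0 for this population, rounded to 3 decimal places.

lx·mx by age: 0, 0.4158, 0.3344, 0.0756, 0
R0 = Σ lx·mx = 0.8258 → 0.826

0.826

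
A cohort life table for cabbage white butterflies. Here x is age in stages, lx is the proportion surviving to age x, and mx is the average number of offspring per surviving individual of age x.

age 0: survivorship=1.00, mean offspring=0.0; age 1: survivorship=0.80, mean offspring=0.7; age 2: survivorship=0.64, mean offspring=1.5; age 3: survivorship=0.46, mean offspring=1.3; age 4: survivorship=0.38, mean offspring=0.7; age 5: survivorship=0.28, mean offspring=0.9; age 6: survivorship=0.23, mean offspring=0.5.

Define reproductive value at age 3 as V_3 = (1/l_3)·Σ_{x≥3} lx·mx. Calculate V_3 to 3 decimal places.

2.676

lx·mx for x ≥ 3: 0.598, 0.266, 0.252, 0.115 → sum = 1.231
V_3 = 1.231 / l_3 = 1.231 / 0.46 = 2.676087… → 2.676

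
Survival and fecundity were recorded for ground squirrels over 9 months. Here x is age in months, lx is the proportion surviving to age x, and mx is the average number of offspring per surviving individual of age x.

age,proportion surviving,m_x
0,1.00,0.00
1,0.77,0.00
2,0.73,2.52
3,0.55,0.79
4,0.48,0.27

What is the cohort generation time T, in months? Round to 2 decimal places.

lx·mx: 0, 0, 1.8396, 0.4345, 0.1296 → R0 = 2.4037
x·lx·mx: 0, 0, 3.6792, 1.3035, 0.5184 → Σ = 5.5011
T = 5.5011 / 2.4037 = 2.288597… → 2.29

2.29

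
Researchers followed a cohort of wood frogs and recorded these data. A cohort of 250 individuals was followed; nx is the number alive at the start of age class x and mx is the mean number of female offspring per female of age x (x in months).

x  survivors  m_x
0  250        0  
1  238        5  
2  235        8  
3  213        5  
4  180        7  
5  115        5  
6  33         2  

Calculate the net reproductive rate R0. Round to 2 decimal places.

24.14

lx = nx/n0 = nx/250: 1, 0.952, 0.94, 0.852, 0.72, 0.46, 0.132
lx·mx by age: 0, 4.76, 7.52, 4.26, 5.04, 2.3, 0.264
R0 = Σ lx·mx = 24.144 → 24.14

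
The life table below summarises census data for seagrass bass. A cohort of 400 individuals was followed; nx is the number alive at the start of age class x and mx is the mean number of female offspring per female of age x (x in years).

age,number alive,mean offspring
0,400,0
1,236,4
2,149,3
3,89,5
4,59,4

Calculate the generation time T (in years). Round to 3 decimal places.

1.987

lx = nx/n0 = nx/400: 1, 0.59, 0.3725, 0.2225, 0.1475
lx·mx: 0, 2.36, 1.1175, 1.1125, 0.59 → R0 = 5.18
x·lx·mx: 0, 2.36, 2.235, 3.3375, 2.36 → Σ = 10.2925
T = 10.2925 / 5.18 = 1.986969… → 1.987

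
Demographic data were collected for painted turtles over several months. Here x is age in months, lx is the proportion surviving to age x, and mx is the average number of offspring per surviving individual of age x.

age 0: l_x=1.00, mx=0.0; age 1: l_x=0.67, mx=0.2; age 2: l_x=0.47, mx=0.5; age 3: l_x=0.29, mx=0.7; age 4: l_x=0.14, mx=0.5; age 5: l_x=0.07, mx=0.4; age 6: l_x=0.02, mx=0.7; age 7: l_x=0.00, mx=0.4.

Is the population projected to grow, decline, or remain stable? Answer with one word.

declining

R0 = Σ lx·mx = 0 + 0.134 + 0.235 + 0.203 + 0.07 + 0.028 + 0.014 + 0 = 0.684
R0 < 1, so the population is declining.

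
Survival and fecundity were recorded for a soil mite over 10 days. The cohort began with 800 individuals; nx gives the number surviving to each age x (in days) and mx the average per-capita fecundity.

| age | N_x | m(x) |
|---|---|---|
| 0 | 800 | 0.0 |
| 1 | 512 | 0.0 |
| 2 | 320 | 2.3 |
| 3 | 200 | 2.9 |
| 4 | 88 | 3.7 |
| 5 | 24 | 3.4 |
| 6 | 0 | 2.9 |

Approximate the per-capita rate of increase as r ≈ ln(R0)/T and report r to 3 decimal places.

lx = nx/n0 = nx/800: 1, 0.64, 0.4, 0.25, 0.11, 0.03, 0
R0 = Σ lx·mx = 0 + 0 + 0.92 + 0.725 + 0.407 + 0.102 + 0 = 2.154
Σ x·lx·mx = 6.153; T = 6.153/2.154 = 2.85655…
r ≈ ln(R0)/T = ln(2.154)/2.85655… = 0.26862… → 0.269

0.269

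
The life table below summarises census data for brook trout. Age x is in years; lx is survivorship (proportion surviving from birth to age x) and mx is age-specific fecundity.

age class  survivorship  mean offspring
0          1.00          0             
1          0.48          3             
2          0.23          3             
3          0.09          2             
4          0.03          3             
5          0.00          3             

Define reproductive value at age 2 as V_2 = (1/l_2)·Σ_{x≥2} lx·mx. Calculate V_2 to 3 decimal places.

4.174

lx·mx for x ≥ 2: 0.69, 0.18, 0.09, 0 → sum = 0.96
V_2 = 0.96 / l_2 = 0.96 / 0.23 = 4.173913… → 4.174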